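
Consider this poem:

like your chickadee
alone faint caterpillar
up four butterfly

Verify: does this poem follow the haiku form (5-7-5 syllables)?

Yes

Line 1: like(1) + your(1) + chickadee(3) = 5 ✓
Line 2: alone(2) + faint(1) + caterpillar(4) = 7 ✓
Line 3: up(1) + four(1) + butterfly(3) = 5 ✓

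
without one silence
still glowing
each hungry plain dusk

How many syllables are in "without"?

"without" has 2 syllables.

2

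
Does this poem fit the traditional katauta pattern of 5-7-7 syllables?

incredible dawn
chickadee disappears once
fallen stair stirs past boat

No

Line 1: incredible(4) + dawn(1) = 5 ✓
Line 2: chickadee(3) + disappears(3) + once(1) = 7 ✓
Line 3: fallen(2) + stair(1) + stirs(1) + past(1) + boat(1) = 6 (expected 7)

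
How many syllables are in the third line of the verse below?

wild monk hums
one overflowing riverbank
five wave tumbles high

5

The third line: "five wave tumbles high": 1+1+2+1 = 5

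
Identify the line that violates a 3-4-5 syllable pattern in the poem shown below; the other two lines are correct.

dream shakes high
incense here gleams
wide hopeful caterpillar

The third line

Line 1: dream(1) + shakes(1) + high(1) = 3 ✓
Line 2: incense(2) + here(1) + gleams(1) = 4 ✓
Line 3: wide(1) + hopeful(2) + caterpillar(4) = 7 (expected 5)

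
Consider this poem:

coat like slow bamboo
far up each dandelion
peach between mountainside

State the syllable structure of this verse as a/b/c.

5/7/6

Line 1: coat(1) + like(1) + slow(1) + bamboo(2) = 5
Line 2: far(1) + up(1) + each(1) + dandelion(4) = 7
Line 3: peach(1) + between(2) + mountainside(3) = 6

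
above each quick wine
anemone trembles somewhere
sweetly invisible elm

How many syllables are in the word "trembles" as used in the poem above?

2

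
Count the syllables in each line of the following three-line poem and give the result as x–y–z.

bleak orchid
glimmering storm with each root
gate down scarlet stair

Line 1: bleak (1), orchid (2) → 3
Line 2: glimmering (3), storm (1), with (1), each (1), root (1) → 7
Line 3: gate (1), down (1), scarlet (2), stair (1) → 5

3–7–5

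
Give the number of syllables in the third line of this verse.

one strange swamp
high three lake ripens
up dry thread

The third line: up(1) + dry(1) + thread(1) = 3

3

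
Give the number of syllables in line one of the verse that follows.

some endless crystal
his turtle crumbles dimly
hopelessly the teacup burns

Line one: some (1), endless (2), crystal (2) → 5

5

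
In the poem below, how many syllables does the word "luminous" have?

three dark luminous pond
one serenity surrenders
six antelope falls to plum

3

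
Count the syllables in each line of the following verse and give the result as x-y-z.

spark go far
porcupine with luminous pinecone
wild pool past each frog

Line 1: spark (1), go (1), far (1) → 3
Line 2: porcupine (3), with (1), luminous (3), pinecone (2) → 9
Line 3: wild (1), pool (1), past (1), each (1), frog (1) → 5

3-9-5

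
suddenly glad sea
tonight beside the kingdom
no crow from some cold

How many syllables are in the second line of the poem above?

The second line: "tonight beside the kingdom": 2+2+1+2 = 7

7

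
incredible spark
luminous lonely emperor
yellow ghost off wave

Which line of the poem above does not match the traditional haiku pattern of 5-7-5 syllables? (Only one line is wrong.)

The second line

Line 1: incredible(4) + spark(1) = 5 ✓
Line 2: luminous(3) + lonely(2) + emperor(3) = 8 (expected 7)
Line 3: yellow(2) + ghost(1) + off(1) + wave(1) = 5 ✓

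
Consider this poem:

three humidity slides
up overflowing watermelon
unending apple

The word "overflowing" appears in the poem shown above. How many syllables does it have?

4

"overflowing" has 4 syllables.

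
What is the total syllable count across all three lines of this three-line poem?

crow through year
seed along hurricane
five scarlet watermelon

Line 1: crow(1) + through(1) + year(1) = 3
Line 2: seed(1) + along(2) + hurricane(3) = 6
Line 3: five(1) + scarlet(2) + watermelon(4) = 7
Total: 3 + 6 + 7 = 16

16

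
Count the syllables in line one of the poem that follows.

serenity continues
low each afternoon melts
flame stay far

7

Line one: serenity (4), continues (3) → 7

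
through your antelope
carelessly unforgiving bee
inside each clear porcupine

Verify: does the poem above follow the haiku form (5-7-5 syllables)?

Line 1: "through your antelope": 1+1+3 = 5 ✓
Line 2: "carelessly unforgiving bee": 3+4+1 = 8 (expected 7)
Line 3: "inside each clear porcupine": 2+1+1+3 = 7 (expected 5)

No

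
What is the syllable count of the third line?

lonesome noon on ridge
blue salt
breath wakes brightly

The third line: breath(1) + wakes(1) + brightly(2) = 4

4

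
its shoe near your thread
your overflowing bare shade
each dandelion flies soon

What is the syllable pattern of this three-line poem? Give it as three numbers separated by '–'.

Line 1: "its shoe near your thread": 1+1+1+1+1 = 5
Line 2: "your overflowing bare shade": 1+4+1+1 = 7
Line 3: "each dandelion flies soon": 1+4+1+1 = 7

5–7–7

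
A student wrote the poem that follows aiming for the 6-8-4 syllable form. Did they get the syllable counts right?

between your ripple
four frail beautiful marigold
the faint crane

Line 1: between (2), your (1), ripple (2) → 5 (expected 6)
Line 2: four (1), frail (1), beautiful (3), marigold (3) → 8 ✓
Line 3: the (1), faint (1), crane (1) → 3 (expected 4)

No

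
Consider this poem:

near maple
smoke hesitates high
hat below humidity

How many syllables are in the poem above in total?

Line 1: near(1) + maple(2) = 3
Line 2: smoke(1) + hesitates(3) + high(1) = 5
Line 3: hat(1) + below(2) + humidity(4) = 7
Total: 3 + 5 + 7 = 15

15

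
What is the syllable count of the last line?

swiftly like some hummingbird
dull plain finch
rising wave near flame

The last line: rising(2) + wave(1) + near(1) + flame(1) = 5

5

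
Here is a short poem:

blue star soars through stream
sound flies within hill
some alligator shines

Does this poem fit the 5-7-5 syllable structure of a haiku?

Line 1: "blue star soars through stream": 1+1+1+1+1 = 5 ✓
Line 2: "sound flies within hill": 1+1+2+1 = 5 (expected 7)
Line 3: "some alligator shines": 1+4+1 = 6 (expected 5)

No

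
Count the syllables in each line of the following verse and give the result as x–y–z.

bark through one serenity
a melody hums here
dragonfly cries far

7–6–5

Line 1: bark(1) + through(1) + one(1) + serenity(4) = 7
Line 2: a(1) + melody(3) + hums(1) + here(1) = 6
Line 3: dragonfly(3) + cries(1) + far(1) = 5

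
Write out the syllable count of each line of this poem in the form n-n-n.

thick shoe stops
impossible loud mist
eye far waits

3-6-3

Line 1: "thick shoe stops": 1+1+1 = 3
Line 2: "impossible loud mist": 4+1+1 = 6
Line 3: "eye far waits": 1+1+1 = 3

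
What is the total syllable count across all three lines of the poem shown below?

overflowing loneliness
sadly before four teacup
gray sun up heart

Line 1: overflowing(4) + loneliness(3) = 7
Line 2: sadly(2) + before(2) + four(1) + teacup(2) = 7
Line 3: gray(1) + sun(1) + up(1) + heart(1) = 4
Total: 7 + 7 + 4 = 18

18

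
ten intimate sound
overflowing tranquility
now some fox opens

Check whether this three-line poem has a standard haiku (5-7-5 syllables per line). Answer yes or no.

Line 1: "ten intimate sound": 1+3+1 = 5 ✓
Line 2: "overflowing tranquility": 4+4 = 8 (expected 7)
Line 3: "now some fox opens": 1+1+1+2 = 5 ✓

No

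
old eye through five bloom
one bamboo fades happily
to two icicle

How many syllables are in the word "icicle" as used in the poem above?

3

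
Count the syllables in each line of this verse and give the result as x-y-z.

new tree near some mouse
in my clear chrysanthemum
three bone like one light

Line 1: new(1) + tree(1) + near(1) + some(1) + mouse(1) = 5
Line 2: in(1) + my(1) + clear(1) + chrysanthemum(4) = 7
Line 3: three(1) + bone(1) + like(1) + one(1) + light(1) = 5

5-7-5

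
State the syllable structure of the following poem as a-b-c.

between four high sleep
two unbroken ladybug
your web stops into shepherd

5-7-7

Line 1: between (2), four (1), high (1), sleep (1) → 5
Line 2: two (1), unbroken (3), ladybug (3) → 7
Line 3: your (1), web (1), stops (1), into (2), shepherd (2) → 7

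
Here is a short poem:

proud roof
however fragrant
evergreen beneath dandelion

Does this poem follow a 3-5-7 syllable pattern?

Line 1: proud (1), roof (1) → 2 (expected 3)
Line 2: however (3), fragrant (2) → 5 ✓
Line 3: evergreen (3), beneath (2), dandelion (4) → 9 (expected 7)

No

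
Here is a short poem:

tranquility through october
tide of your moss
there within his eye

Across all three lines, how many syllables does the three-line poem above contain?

Line 1: tranquility (4), through (1), october (3) → 8
Line 2: tide (1), of (1), your (1), moss (1) → 4
Line 3: there (1), within (2), his (1), eye (1) → 5
Total: 8 + 4 + 5 = 17

17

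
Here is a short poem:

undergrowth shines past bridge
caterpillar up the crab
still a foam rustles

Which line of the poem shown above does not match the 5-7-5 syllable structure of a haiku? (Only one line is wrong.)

Line 1

Line 1: undergrowth (3), shines (1), past (1), bridge (1) → 6 (expected 5)
Line 2: caterpillar (4), up (1), the (1), crab (1) → 7 ✓
Line 3: still (1), a (1), foam (1), rustles (2) → 5 ✓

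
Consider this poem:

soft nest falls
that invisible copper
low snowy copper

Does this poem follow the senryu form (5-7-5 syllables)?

Line 1: "soft nest falls": 1+1+1 = 3 (expected 5)
Line 2: "that invisible copper": 1+4+2 = 7 ✓
Line 3: "low snowy copper": 1+2+2 = 5 ✓

No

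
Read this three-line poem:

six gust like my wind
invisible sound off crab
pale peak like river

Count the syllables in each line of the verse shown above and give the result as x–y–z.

Line 1: "six gust like my wind": 1+1+1+1+1 = 5
Line 2: "invisible sound off crab": 4+1+1+1 = 7
Line 3: "pale peak like river": 1+1+1+2 = 5

5–7–5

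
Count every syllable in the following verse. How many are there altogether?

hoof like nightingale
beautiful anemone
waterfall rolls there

17

Line 1: "hoof like nightingale": 1+1+3 = 5
Line 2: "beautiful anemone": 3+4 = 7
Line 3: "waterfall rolls there": 3+1+1 = 5
Total: 5 + 7 + 5 = 17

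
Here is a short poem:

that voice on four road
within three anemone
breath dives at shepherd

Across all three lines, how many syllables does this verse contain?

Line 1: that (1), voice (1), on (1), four (1), road (1) → 5
Line 2: within (2), three (1), anemone (4) → 7
Line 3: breath (1), dives (1), at (1), shepherd (2) → 5
Total: 5 + 7 + 5 = 17

17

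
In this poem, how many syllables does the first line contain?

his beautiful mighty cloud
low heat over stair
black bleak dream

The first line: his(1) + beautiful(3) + mighty(2) + cloud(1) = 7

7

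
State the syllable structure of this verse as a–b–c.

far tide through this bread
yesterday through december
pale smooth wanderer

5–7–5

Line 1: far(1) + tide(1) + through(1) + this(1) + bread(1) = 5
Line 2: yesterday(3) + through(1) + december(3) = 7
Line 3: pale(1) + smooth(1) + wanderer(3) = 5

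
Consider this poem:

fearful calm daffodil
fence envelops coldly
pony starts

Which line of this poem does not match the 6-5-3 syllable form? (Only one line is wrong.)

Line 2

Line 1: "fearful calm daffodil": 2+1+3 = 6 ✓
Line 2: "fence envelops coldly": 1+3+2 = 6 (expected 5)
Line 3: "pony starts": 2+1 = 3 ✓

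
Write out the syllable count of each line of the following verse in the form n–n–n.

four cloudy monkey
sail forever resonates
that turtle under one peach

Line 1: "four cloudy monkey": 1+2+2 = 5
Line 2: "sail forever resonates": 1+3+3 = 7
Line 3: "that turtle under one peach": 1+2+2+1+1 = 7

5–7–7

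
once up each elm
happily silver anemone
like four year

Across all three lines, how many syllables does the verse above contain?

Line 1: once (1), up (1), each (1), elm (1) → 4
Line 2: happily (3), silver (2), anemone (4) → 9
Line 3: like (1), four (1), year (1) → 3
Total: 4 + 9 + 3 = 16

16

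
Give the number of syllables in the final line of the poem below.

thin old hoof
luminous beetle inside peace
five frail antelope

5

The final line: five(1) + frail(1) + antelope(3) = 5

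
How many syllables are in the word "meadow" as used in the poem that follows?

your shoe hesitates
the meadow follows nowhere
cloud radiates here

2

"meadow" has 2 syllables.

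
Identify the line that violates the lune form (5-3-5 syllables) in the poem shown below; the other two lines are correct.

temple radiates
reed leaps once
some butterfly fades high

Line 1: temple(2) + radiates(3) = 5 ✓
Line 2: reed(1) + leaps(1) + once(1) = 3 ✓
Line 3: some(1) + butterfly(3) + fades(1) + high(1) = 6 (expected 5)

The third line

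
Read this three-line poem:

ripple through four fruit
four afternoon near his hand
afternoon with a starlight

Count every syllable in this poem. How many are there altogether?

Line 1: ripple (2), through (1), four (1), fruit (1) → 5
Line 2: four (1), afternoon (3), near (1), his (1), hand (1) → 7
Line 3: afternoon (3), with (1), a (1), starlight (2) → 7
Total: 5 + 7 + 7 = 19

19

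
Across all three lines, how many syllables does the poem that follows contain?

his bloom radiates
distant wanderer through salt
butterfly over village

19

Line 1: "his bloom radiates": 1+1+3 = 5
Line 2: "distant wanderer through salt": 2+3+1+1 = 7
Line 3: "butterfly over village": 3+2+2 = 7
Total: 5 + 7 + 7 = 19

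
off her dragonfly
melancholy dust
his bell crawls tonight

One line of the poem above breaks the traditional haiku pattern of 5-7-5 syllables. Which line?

Line 1: "off her dragonfly": 1+1+3 = 5 ✓
Line 2: "melancholy dust": 4+1 = 5 (expected 7)
Line 3: "his bell crawls tonight": 1+1+1+2 = 5 ✓

The second line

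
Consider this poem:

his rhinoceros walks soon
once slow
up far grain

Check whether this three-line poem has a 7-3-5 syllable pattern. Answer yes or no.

No

Line 1: "his rhinoceros walks soon": 1+4+1+1 = 7 ✓
Line 2: "once slow": 1+1 = 2 (expected 3)
Line 3: "up far grain": 1+1+1 = 3 (expected 5)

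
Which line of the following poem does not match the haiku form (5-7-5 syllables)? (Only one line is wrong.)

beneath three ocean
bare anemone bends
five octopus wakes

Line 1: beneath(2) + three(1) + ocean(2) = 5 ✓
Line 2: bare(1) + anemone(4) + bends(1) = 6 (expected 7)
Line 3: five(1) + octopus(3) + wakes(1) = 5 ✓

Line 2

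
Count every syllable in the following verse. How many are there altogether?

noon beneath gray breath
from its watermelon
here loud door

Line 1: noon(1) + beneath(2) + gray(1) + breath(1) = 5
Line 2: from(1) + its(1) + watermelon(4) = 6
Line 3: here(1) + loud(1) + door(1) = 3
Total: 5 + 6 + 3 = 14

14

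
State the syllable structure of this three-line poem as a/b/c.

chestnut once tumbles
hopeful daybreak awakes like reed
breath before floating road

5/8/6

Line 1: chestnut(2) + once(1) + tumbles(2) = 5
Line 2: hopeful(2) + daybreak(2) + awakes(2) + like(1) + reed(1) = 8
Line 3: breath(1) + before(2) + floating(2) + road(1) = 6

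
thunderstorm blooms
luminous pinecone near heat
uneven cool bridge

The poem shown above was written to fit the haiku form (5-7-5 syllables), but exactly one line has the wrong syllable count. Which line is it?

The first line

Line 1: "thunderstorm blooms": 3+1 = 4 (expected 5)
Line 2: "luminous pinecone near heat": 3+2+1+1 = 7 ✓
Line 3: "uneven cool bridge": 3+1+1 = 5 ✓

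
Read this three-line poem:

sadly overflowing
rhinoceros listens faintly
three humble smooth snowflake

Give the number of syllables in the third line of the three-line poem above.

6

The third line: "three humble smooth snowflake": 1+2+1+2 = 6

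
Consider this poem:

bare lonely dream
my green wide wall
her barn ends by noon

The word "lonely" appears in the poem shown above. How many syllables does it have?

2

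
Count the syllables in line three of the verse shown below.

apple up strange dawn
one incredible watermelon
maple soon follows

Line three: "maple soon follows": 2+1+2 = 5

5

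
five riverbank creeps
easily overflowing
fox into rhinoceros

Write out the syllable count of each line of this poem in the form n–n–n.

Line 1: five (1), riverbank (3), creeps (1) → 5
Line 2: easily (3), overflowing (4) → 7
Line 3: fox (1), into (2), rhinoceros (4) → 7

5–7–7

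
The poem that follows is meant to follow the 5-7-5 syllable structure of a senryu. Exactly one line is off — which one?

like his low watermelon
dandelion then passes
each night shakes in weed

The first line

Line 1: "like his low watermelon": 1+1+1+4 = 7 (expected 5)
Line 2: "dandelion then passes": 4+1+2 = 7 ✓
Line 3: "each night shakes in weed": 1+1+1+1+1 = 5 ✓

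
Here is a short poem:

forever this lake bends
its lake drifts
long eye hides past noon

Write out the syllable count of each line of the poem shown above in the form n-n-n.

6-3-5

Line 1: forever(3) + this(1) + lake(1) + bends(1) = 6
Line 2: its(1) + lake(1) + drifts(1) = 3
Line 3: long(1) + eye(1) + hides(1) + past(1) + noon(1) = 5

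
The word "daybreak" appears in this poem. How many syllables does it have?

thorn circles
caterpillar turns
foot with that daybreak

2

"daybreak" has 2 syllables.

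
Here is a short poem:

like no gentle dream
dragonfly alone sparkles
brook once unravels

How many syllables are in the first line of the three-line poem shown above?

The first line: like(1) + no(1) + gentle(2) + dream(1) = 5

5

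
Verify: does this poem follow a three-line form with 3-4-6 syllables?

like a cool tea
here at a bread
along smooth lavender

No

Line 1: like (1), a (1), cool (1), tea (1) → 4 (expected 3)
Line 2: here (1), at (1), a (1), bread (1) → 4 ✓
Line 3: along (2), smooth (1), lavender (3) → 6 ✓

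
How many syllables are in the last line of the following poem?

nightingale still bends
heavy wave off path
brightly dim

3

The last line: "brightly dim": 2+1 = 3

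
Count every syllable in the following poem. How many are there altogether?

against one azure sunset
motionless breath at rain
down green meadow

17

Line 1: "against one azure sunset": 2+1+2+2 = 7
Line 2: "motionless breath at rain": 3+1+1+1 = 6
Line 3: "down green meadow": 1+1+2 = 4
Total: 7 + 6 + 4 = 17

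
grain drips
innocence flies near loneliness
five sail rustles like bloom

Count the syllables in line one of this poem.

Line one: grain (1), drips (1) → 2

2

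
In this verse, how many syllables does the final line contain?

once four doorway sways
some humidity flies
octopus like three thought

The final line: octopus (3), like (1), three (1), thought (1) → 6

6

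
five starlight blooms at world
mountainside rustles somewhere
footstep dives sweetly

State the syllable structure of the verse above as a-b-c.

Line 1: "five starlight blooms at world": 1+2+1+1+1 = 6
Line 2: "mountainside rustles somewhere": 3+2+2 = 7
Line 3: "footstep dives sweetly": 2+1+2 = 5

6-7-5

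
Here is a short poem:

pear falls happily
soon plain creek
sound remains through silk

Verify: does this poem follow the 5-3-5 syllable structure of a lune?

Line 1: pear(1) + falls(1) + happily(3) = 5 ✓
Line 2: soon(1) + plain(1) + creek(1) = 3 ✓
Line 3: sound(1) + remains(2) + through(1) + silk(1) = 5 ✓

Yes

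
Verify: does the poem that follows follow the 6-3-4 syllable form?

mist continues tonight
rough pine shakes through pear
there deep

Line 1: "mist continues tonight": 1+3+2 = 6 ✓
Line 2: "rough pine shakes through pear": 1+1+1+1+1 = 5 (expected 3)
Line 3: "there deep": 1+1 = 2 (expected 4)

No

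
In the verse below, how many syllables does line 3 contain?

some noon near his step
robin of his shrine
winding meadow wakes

5

Line 3: "winding meadow wakes": 2+2+1 = 5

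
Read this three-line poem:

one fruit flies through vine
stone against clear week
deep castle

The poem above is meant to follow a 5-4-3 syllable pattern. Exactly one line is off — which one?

Line 1: one (1), fruit (1), flies (1), through (1), vine (1) → 5 ✓
Line 2: stone (1), against (2), clear (1), week (1) → 5 (expected 4)
Line 3: deep (1), castle (2) → 3 ✓

The second line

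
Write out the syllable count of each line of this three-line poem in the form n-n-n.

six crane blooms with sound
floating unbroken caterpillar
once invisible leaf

5-9-6

Line 1: six (1), crane (1), blooms (1), with (1), sound (1) → 5
Line 2: floating (2), unbroken (3), caterpillar (4) → 9
Line 3: once (1), invisible (4), leaf (1) → 6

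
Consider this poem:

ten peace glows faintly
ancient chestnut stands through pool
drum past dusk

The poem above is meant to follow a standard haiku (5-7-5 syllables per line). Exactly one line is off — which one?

Line 1: "ten peace glows faintly": 1+1+1+2 = 5 ✓
Line 2: "ancient chestnut stands through pool": 2+2+1+1+1 = 7 ✓
Line 3: "drum past dusk": 1+1+1 = 3 (expected 5)

The third line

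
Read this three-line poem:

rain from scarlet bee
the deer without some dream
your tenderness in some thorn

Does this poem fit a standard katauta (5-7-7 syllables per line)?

Line 1: rain (1), from (1), scarlet (2), bee (1) → 5 ✓
Line 2: the (1), deer (1), without (2), some (1), dream (1) → 6 (expected 7)
Line 3: your (1), tenderness (3), in (1), some (1), thorn (1) → 7 ✓

No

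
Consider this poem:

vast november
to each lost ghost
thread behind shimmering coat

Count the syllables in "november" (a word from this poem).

3

"november" has 3 syllables.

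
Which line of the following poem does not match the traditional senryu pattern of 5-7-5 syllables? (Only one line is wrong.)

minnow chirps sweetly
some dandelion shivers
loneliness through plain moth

Line 1: minnow(2) + chirps(1) + sweetly(2) = 5 ✓
Line 2: some(1) + dandelion(4) + shivers(2) = 7 ✓
Line 3: loneliness(3) + through(1) + plain(1) + moth(1) = 6 (expected 5)

Line 3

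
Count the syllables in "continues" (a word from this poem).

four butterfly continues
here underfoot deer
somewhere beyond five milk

3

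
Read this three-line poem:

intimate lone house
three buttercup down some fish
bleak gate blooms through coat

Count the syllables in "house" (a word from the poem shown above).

"house" has 1 syllable.

1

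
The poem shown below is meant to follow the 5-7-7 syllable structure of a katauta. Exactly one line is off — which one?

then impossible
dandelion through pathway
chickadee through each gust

Line 1: "then impossible": 1+4 = 5 ✓
Line 2: "dandelion through pathway": 4+1+2 = 7 ✓
Line 3: "chickadee through each gust": 3+1+1+1 = 6 (expected 7)

Line 3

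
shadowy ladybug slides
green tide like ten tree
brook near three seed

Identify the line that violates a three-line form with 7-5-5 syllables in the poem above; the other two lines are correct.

The third line

Line 1: "shadowy ladybug slides": 3+3+1 = 7 ✓
Line 2: "green tide like ten tree": 1+1+1+1+1 = 5 ✓
Line 3: "brook near three seed": 1+1+1+1 = 4 (expected 5)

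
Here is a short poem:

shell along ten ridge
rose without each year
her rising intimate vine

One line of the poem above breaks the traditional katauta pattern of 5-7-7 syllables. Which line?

Line 2

Line 1: shell(1) + along(2) + ten(1) + ridge(1) = 5 ✓
Line 2: rose(1) + without(2) + each(1) + year(1) = 5 (expected 7)
Line 3: her(1) + rising(2) + intimate(3) + vine(1) = 7 ✓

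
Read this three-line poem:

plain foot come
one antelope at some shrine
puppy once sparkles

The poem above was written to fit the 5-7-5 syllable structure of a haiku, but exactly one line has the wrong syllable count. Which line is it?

Line 1: "plain foot come": 1+1+1 = 3 (expected 5)
Line 2: "one antelope at some shrine": 1+3+1+1+1 = 7 ✓
Line 3: "puppy once sparkles": 2+1+2 = 5 ✓

Line 1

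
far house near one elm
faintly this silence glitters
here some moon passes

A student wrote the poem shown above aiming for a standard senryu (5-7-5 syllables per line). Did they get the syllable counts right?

Yes

Line 1: far(1) + house(1) + near(1) + one(1) + elm(1) = 5 ✓
Line 2: faintly(2) + this(1) + silence(2) + glitters(2) = 7 ✓
Line 3: here(1) + some(1) + moon(1) + passes(2) = 5 ✓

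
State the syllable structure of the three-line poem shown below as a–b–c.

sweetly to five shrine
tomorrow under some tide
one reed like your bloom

Line 1: sweetly (2), to (1), five (1), shrine (1) → 5
Line 2: tomorrow (3), under (2), some (1), tide (1) → 7
Line 3: one (1), reed (1), like (1), your (1), bloom (1) → 5

5–7–5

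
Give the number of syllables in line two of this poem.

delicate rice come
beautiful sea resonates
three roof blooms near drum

Line two: beautiful(3) + sea(1) + resonates(3) = 7

7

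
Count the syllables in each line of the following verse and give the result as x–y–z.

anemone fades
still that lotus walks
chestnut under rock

5–5–5

Line 1: "anemone fades": 4+1 = 5
Line 2: "still that lotus walks": 1+1+2+1 = 5
Line 3: "chestnut under rock": 2+2+1 = 5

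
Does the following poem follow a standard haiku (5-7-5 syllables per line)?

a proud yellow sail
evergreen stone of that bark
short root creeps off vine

Line 1: "a proud yellow sail": 1+1+2+1 = 5 ✓
Line 2: "evergreen stone of that bark": 3+1+1+1+1 = 7 ✓
Line 3: "short root creeps off vine": 1+1+1+1+1 = 5 ✓

Yes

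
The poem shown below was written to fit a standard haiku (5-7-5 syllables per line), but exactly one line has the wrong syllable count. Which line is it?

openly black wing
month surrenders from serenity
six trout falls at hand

Line 1: "openly black wing": 3+1+1 = 5 ✓
Line 2: "month surrenders from serenity": 1+3+1+4 = 9 (expected 7)
Line 3: "six trout falls at hand": 1+1+1+1+1 = 5 ✓

The second line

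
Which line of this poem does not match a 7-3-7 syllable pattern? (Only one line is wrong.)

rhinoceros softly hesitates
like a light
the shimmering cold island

Line 1: "rhinoceros softly hesitates": 4+2+3 = 9 (expected 7)
Line 2: "like a light": 1+1+1 = 3 ✓
Line 3: "the shimmering cold island": 1+3+1+2 = 7 ✓

The first line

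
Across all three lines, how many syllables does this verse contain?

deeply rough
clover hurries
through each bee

Line 1: deeply(2) + rough(1) = 3
Line 2: clover(2) + hurries(2) = 4
Line 3: through(1) + each(1) + bee(1) = 3
Total: 3 + 4 + 3 = 10

10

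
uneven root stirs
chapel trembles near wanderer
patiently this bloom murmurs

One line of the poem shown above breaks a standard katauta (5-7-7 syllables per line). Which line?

Line 2

Line 1: "uneven root stirs": 3+1+1 = 5 ✓
Line 2: "chapel trembles near wanderer": 2+2+1+3 = 8 (expected 7)
Line 3: "patiently this bloom murmurs": 3+1+1+2 = 7 ✓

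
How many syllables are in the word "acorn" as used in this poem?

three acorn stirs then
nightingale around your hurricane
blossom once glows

2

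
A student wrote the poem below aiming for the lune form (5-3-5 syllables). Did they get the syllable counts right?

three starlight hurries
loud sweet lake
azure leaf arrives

Yes

Line 1: three(1) + starlight(2) + hurries(2) = 5 ✓
Line 2: loud(1) + sweet(1) + lake(1) = 3 ✓
Line 3: azure(2) + leaf(1) + arrives(2) = 5 ✓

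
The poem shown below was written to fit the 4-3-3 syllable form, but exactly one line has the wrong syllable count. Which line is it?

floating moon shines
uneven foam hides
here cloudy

Line 2

Line 1: floating(2) + moon(1) + shines(1) = 4 ✓
Line 2: uneven(3) + foam(1) + hides(1) = 5 (expected 3)
Line 3: here(1) + cloudy(2) = 3 ✓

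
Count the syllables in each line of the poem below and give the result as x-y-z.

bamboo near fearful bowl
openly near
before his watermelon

6-4-7

Line 1: "bamboo near fearful bowl": 2+1+2+1 = 6
Line 2: "openly near": 3+1 = 4
Line 3: "before his watermelon": 2+1+4 = 7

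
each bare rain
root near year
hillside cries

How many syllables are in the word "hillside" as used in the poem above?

2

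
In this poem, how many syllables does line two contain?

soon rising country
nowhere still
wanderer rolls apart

3

Line two: "nowhere still": 2+1 = 3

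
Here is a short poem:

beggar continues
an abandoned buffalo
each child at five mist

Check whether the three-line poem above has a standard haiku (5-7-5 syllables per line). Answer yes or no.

Yes

Line 1: beggar (2), continues (3) → 5 ✓
Line 2: an (1), abandoned (3), buffalo (3) → 7 ✓
Line 3: each (1), child (1), at (1), five (1), mist (1) → 5 ✓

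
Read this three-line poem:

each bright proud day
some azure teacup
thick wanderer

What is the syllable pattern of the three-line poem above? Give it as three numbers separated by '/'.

4/5/4

Line 1: each(1) + bright(1) + proud(1) + day(1) = 4
Line 2: some(1) + azure(2) + teacup(2) = 5
Line 3: thick(1) + wanderer(3) = 4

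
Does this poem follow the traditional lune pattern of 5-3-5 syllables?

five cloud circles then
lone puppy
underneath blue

No

Line 1: "five cloud circles then": 1+1+2+1 = 5 ✓
Line 2: "lone puppy": 1+2 = 3 ✓
Line 3: "underneath blue": 3+1 = 4 (expected 5)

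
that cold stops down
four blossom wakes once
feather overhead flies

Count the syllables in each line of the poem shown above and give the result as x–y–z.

4–5–6

Line 1: that (1), cold (1), stops (1), down (1) → 4
Line 2: four (1), blossom (2), wakes (1), once (1) → 5
Line 3: feather (2), overhead (3), flies (1) → 6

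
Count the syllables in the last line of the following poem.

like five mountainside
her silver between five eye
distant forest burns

The last line: distant(2) + forest(2) + burns(1) = 5

5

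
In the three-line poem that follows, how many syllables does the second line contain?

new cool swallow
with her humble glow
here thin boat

The second line: with(1) + her(1) + humble(2) + glow(1) = 5

5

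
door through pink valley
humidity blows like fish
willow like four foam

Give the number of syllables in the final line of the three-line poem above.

The final line: willow(2) + like(1) + four(1) + foam(1) = 5

5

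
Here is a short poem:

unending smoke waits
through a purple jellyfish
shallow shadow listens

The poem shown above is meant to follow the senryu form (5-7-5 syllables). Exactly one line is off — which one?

The third line

Line 1: unending (3), smoke (1), waits (1) → 5 ✓
Line 2: through (1), a (1), purple (2), jellyfish (3) → 7 ✓
Line 3: shallow (2), shadow (2), listens (2) → 6 (expected 5)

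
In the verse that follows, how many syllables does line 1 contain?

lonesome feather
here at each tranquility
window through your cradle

4

Line 1: "lonesome feather": 2+2 = 4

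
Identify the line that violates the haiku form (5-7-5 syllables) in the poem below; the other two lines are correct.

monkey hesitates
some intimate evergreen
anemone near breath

The third line

Line 1: "monkey hesitates": 2+3 = 5 ✓
Line 2: "some intimate evergreen": 1+3+3 = 7 ✓
Line 3: "anemone near breath": 4+1+1 = 6 (expected 5)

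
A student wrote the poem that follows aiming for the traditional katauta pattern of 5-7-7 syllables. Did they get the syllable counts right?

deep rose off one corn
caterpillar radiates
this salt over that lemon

Line 1: deep(1) + rose(1) + off(1) + one(1) + corn(1) = 5 ✓
Line 2: caterpillar(4) + radiates(3) = 7 ✓
Line 3: this(1) + salt(1) + over(2) + that(1) + lemon(2) = 7 ✓

Yes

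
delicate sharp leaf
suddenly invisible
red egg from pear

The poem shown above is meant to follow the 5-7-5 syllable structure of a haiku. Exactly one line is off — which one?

Line 3

Line 1: "delicate sharp leaf": 3+1+1 = 5 ✓
Line 2: "suddenly invisible": 3+4 = 7 ✓
Line 3: "red egg from pear": 1+1+1+1 = 4 (expected 5)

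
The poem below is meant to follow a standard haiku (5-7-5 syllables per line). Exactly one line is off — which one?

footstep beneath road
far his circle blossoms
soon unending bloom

The second line

Line 1: footstep (2), beneath (2), road (1) → 5 ✓
Line 2: far (1), his (1), circle (2), blossoms (2) → 6 (expected 7)
Line 3: soon (1), unending (3), bloom (1) → 5 ✓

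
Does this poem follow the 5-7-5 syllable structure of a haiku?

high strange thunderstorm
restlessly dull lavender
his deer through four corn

Yes

Line 1: high (1), strange (1), thunderstorm (3) → 5 ✓
Line 2: restlessly (3), dull (1), lavender (3) → 7 ✓
Line 3: his (1), deer (1), through (1), four (1), corn (1) → 5 ✓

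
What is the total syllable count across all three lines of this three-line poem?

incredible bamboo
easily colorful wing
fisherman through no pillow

20

Line 1: incredible(4) + bamboo(2) = 6
Line 2: easily(3) + colorful(3) + wing(1) = 7
Line 3: fisherman(3) + through(1) + no(1) + pillow(2) = 7
Total: 6 + 7 + 7 = 20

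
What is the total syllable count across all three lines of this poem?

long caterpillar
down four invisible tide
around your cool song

Line 1: long(1) + caterpillar(4) = 5
Line 2: down(1) + four(1) + invisible(4) + tide(1) = 7
Line 3: around(2) + your(1) + cool(1) + song(1) = 5
Total: 5 + 7 + 5 = 17

17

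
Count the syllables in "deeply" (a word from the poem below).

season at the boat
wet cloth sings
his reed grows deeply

2

"deeply" has 2 syllables.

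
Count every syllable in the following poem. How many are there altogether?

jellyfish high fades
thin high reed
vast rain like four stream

13

Line 1: "jellyfish high fades": 3+1+1 = 5
Line 2: "thin high reed": 1+1+1 = 3
Line 3: "vast rain like four stream": 1+1+1+1+1 = 5
Total: 5 + 3 + 5 = 13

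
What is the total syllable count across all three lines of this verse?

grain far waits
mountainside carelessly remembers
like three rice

Line 1: "grain far waits": 1+1+1 = 3
Line 2: "mountainside carelessly remembers": 3+3+3 = 9
Line 3: "like three rice": 1+1+1 = 3
Total: 3 + 9 + 3 = 15

15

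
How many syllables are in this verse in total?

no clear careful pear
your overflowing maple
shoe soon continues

17

Line 1: "no clear careful pear": 1+1+2+1 = 5
Line 2: "your overflowing maple": 1+4+2 = 7
Line 3: "shoe soon continues": 1+1+3 = 5
Total: 5 + 7 + 5 = 17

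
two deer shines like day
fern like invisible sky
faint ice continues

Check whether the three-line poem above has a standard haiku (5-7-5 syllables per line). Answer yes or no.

Yes

Line 1: two(1) + deer(1) + shines(1) + like(1) + day(1) = 5 ✓
Line 2: fern(1) + like(1) + invisible(4) + sky(1) = 7 ✓
Line 3: faint(1) + ice(1) + continues(3) = 5 ✓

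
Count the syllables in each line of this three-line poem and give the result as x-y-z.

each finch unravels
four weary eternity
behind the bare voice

Line 1: each (1), finch (1), unravels (3) → 5
Line 2: four (1), weary (2), eternity (4) → 7
Line 3: behind (2), the (1), bare (1), voice (1) → 5

5-7-5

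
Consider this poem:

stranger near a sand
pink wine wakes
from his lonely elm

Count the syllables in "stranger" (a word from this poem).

2

"stranger" has 2 syllables.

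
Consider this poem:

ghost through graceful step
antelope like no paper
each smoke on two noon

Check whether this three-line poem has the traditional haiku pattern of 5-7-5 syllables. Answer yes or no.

Line 1: ghost (1), through (1), graceful (2), step (1) → 5 ✓
Line 2: antelope (3), like (1), no (1), paper (2) → 7 ✓
Line 3: each (1), smoke (1), on (1), two (1), noon (1) → 5 ✓

Yes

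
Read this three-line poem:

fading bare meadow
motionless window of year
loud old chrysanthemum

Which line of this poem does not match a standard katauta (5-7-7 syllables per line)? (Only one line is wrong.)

The third line

Line 1: fading(2) + bare(1) + meadow(2) = 5 ✓
Line 2: motionless(3) + window(2) + of(1) + year(1) = 7 ✓
Line 3: loud(1) + old(1) + chrysanthemum(4) = 6 (expected 7)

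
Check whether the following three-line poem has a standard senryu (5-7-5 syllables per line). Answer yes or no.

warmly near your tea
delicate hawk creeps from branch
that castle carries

Yes

Line 1: warmly(2) + near(1) + your(1) + tea(1) = 5 ✓
Line 2: delicate(3) + hawk(1) + creeps(1) + from(1) + branch(1) = 7 ✓
Line 3: that(1) + castle(2) + carries(2) = 5 ✓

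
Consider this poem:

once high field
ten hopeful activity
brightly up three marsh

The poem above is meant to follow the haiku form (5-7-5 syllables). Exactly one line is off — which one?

Line 1: once (1), high (1), field (1) → 3 (expected 5)
Line 2: ten (1), hopeful (2), activity (4) → 7 ✓
Line 3: brightly (2), up (1), three (1), marsh (1) → 5 ✓

The first line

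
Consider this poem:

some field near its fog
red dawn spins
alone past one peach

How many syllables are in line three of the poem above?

5

Line three: alone (2), past (1), one (1), peach (1) → 5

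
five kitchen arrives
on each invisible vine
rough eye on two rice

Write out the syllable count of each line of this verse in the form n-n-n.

Line 1: five(1) + kitchen(2) + arrives(2) = 5
Line 2: on(1) + each(1) + invisible(4) + vine(1) = 7
Line 3: rough(1) + eye(1) + on(1) + two(1) + rice(1) = 5

5-7-5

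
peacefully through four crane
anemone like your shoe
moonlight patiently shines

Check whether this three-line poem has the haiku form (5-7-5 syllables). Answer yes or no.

No

Line 1: peacefully (3), through (1), four (1), crane (1) → 6 (expected 5)
Line 2: anemone (4), like (1), your (1), shoe (1) → 7 ✓
Line 3: moonlight (2), patiently (3), shines (1) → 6 (expected 5)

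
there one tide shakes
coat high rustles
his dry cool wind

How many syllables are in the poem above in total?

12

Line 1: there(1) + one(1) + tide(1) + shakes(1) = 4
Line 2: coat(1) + high(1) + rustles(2) = 4
Line 3: his(1) + dry(1) + cool(1) + wind(1) = 4
Total: 4 + 4 + 4 = 12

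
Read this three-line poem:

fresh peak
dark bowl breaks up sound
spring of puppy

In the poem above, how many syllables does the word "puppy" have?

2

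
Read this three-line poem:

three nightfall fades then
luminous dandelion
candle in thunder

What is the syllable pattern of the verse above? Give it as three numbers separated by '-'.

Line 1: three (1), nightfall (2), fades (1), then (1) → 5
Line 2: luminous (3), dandelion (4) → 7
Line 3: candle (2), in (1), thunder (2) → 5

5-7-5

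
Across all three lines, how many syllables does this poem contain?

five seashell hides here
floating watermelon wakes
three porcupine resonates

19

Line 1: five(1) + seashell(2) + hides(1) + here(1) = 5
Line 2: floating(2) + watermelon(4) + wakes(1) = 7
Line 3: three(1) + porcupine(3) + resonates(3) = 7
Total: 5 + 7 + 7 = 19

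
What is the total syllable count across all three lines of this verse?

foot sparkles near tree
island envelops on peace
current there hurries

17

Line 1: "foot sparkles near tree": 1+2+1+1 = 5
Line 2: "island envelops on peace": 2+3+1+1 = 7
Line 3: "current there hurries": 2+1+2 = 5
Total: 5 + 7 + 5 = 17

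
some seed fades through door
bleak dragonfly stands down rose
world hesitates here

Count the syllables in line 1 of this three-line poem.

5

Line 1: some (1), seed (1), fades (1), through (1), door (1) → 5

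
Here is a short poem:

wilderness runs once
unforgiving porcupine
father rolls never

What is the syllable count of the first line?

The first line: wilderness(3) + runs(1) + once(1) = 5

5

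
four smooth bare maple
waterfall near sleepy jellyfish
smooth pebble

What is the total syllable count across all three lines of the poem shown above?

Line 1: four (1), smooth (1), bare (1), maple (2) → 5
Line 2: waterfall (3), near (1), sleepy (2), jellyfish (3) → 9
Line 3: smooth (1), pebble (2) → 3
Total: 5 + 9 + 3 = 17

17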